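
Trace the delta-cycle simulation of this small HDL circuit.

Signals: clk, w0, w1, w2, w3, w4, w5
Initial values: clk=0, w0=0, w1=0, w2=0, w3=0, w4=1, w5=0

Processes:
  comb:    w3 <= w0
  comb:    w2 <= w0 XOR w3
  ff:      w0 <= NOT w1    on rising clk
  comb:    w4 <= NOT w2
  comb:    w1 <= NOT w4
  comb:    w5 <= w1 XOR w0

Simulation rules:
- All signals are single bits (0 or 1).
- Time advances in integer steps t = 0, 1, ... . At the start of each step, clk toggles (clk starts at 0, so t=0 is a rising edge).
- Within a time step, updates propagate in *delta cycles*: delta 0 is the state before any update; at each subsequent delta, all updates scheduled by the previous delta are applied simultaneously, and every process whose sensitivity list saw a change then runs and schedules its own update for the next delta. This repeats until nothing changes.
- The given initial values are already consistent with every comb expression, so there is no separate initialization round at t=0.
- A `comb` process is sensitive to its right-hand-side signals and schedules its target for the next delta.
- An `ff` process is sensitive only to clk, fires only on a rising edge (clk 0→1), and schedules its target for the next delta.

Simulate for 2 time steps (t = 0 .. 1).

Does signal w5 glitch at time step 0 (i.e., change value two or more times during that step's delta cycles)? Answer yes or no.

yes

[bits: w4,w1,w2,w3,clk,w5,w0]
t=0: Δ0=1000000 Δ1=1000100 Δ2=1000101 Δ3=1011111 Δ4=0001111 Δ5=1101111 Δ6=1001101 Δ7=1001111 | 7Δ
t=1: Δ0=1001111 Δ1=1001011 | 1Δ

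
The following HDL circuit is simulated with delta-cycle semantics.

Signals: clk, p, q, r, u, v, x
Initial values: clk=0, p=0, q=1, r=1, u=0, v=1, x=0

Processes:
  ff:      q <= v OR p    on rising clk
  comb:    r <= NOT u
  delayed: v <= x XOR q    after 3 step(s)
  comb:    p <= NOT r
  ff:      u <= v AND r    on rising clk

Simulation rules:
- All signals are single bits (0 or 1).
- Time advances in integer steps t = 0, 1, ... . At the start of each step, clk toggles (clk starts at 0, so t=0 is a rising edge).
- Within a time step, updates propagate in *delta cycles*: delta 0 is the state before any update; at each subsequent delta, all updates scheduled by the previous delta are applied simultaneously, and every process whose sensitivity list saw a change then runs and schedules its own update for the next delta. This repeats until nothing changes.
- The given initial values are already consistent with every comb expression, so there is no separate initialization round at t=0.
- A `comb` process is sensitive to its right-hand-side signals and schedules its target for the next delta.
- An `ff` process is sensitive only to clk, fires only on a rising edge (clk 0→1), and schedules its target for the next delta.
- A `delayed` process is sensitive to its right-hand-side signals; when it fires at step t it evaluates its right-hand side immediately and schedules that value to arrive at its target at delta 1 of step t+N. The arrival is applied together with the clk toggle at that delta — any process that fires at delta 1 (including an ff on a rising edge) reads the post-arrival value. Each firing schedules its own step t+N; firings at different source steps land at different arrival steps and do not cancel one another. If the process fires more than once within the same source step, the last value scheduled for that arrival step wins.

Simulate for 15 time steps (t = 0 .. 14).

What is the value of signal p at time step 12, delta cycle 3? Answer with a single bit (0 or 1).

0

t0.Δ0 clk=0 v=1 x=0 p=0 q=1 u=0 r=1
t0.Δ1 clk=1 v=1 x=0 p=0 q=1 u=0 r=1
t0.Δ2 clk=1 v=1 x=0 p=0 q=1 u=1 r=1
t0.Δ3 clk=1 v=1 x=0 p=0 q=1 u=1 r=0
t0.Δ4 clk=1 v=1 x=0 p=1 q=1 u=1 r=0
t1.Δ0 clk=1 v=1 x=0 p=1 q=1 u=1 r=0
t1.Δ1 clk=0 v=1 x=0 p=1 q=1 u=1 r=0
t2.Δ0 clk=0 v=1 x=0 p=1 q=1 u=1 r=0
t2.Δ1 clk=1 v=1 x=0 p=1 q=1 u=1 r=0
t2.Δ2 clk=1 v=1 x=0 p=1 q=1 u=0 r=0
t2.Δ3 clk=1 v=1 x=0 p=1 q=1 u=0 r=1
t2.Δ4 clk=1 v=1 x=0 p=0 q=1 u=0 r=1
t3.Δ0 clk=1 v=1 x=0 p=0 q=1 u=0 r=1
t3.Δ1 clk=0 v=1 x=0 p=0 q=1 u=0 r=1
t4.Δ0 clk=0 v=1 x=0 p=0 q=1 u=0 r=1
t4.Δ1 clk=1 v=1 x=0 p=0 q=1 u=0 r=1
t4.Δ2 clk=1 v=1 x=0 p=0 q=1 u=1 r=1
t4.Δ3 clk=1 v=1 x=0 p=0 q=1 u=1 r=0
t4.Δ4 clk=1 v=1 x=0 p=1 q=1 u=1 r=0
t5.Δ0 clk=1 v=1 x=0 p=1 q=1 u=1 r=0
t5.Δ1 clk=0 v=1 x=0 p=1 q=1 u=1 r=0
t6.Δ0 clk=0 v=1 x=0 p=1 q=1 u=1 r=0
t6.Δ1 clk=1 v=1 x=0 p=1 q=1 u=1 r=0
t6.Δ2 clk=1 v=1 x=0 p=1 q=1 u=0 r=0
t6.Δ3 clk=1 v=1 x=0 p=1 q=1 u=0 r=1
t6.Δ4 clk=1 v=1 x=0 p=0 q=1 u=0 r=1
t7.Δ0 clk=1 v=1 x=0 p=0 q=1 u=0 r=1
t7.Δ1 clk=0 v=1 x=0 p=0 q=1 u=0 r=1
t8.Δ0 clk=0 v=1 x=0 p=0 q=1 u=0 r=1
t8.Δ1 clk=1 v=1 x=0 p=0 q=1 u=0 r=1
t8.Δ2 clk=1 v=1 x=0 p=0 q=1 u=1 r=1
t8.Δ3 clk=1 v=1 x=0 p=0 q=1 u=1 r=0
t8.Δ4 clk=1 v=1 x=0 p=1 q=1 u=1 r=0
t9.Δ0 clk=1 v=1 x=0 p=1 q=1 u=1 r=0
t9.Δ1 clk=0 v=1 x=0 p=1 q=1 u=1 r=0
t10.Δ0 clk=0 v=1 x=0 p=1 q=1 u=1 r=0
t10.Δ1 clk=1 v=1 x=0 p=1 q=1 u=1 r=0
t10.Δ2 clk=1 v=1 x=0 p=1 q=1 u=0 r=0
t10.Δ3 clk=1 v=1 x=0 p=1 q=1 u=0 r=1
t10.Δ4 clk=1 v=1 x=0 p=0 q=1 u=0 r=1
t11.Δ0 clk=1 v=1 x=0 p=0 q=1 u=0 r=1
t11.Δ1 clk=0 v=1 x=0 p=0 q=1 u=0 r=1
t12.Δ0 clk=0 v=1 x=0 p=0 q=1 u=0 r=1
t12.Δ1 clk=1 v=1 x=0 p=0 q=1 u=0 r=1
t12.Δ2 clk=1 v=1 x=0 p=0 q=1 u=1 r=1
t12.Δ3 clk=1 v=1 x=0 p=0 q=1 u=1 r=0
t12.Δ4 clk=1 v=1 x=0 p=1 q=1 u=1 r=0
t13.Δ0 clk=1 v=1 x=0 p=1 q=1 u=1 r=0
t13.Δ1 clk=0 v=1 x=0 p=1 q=1 u=1 r=0
t14.Δ0 clk=0 v=1 x=0 p=1 q=1 u=1 r=0
t14.Δ1 clk=1 v=1 x=0 p=1 q=1 u=1 r=0
t14.Δ2 clk=1 v=1 x=0 p=1 q=1 u=0 r=0
t14.Δ3 clk=1 v=1 x=0 p=1 q=1 u=0 r=1
t14.Δ4 clk=1 v=1 x=0 p=0 q=1 u=0 r=1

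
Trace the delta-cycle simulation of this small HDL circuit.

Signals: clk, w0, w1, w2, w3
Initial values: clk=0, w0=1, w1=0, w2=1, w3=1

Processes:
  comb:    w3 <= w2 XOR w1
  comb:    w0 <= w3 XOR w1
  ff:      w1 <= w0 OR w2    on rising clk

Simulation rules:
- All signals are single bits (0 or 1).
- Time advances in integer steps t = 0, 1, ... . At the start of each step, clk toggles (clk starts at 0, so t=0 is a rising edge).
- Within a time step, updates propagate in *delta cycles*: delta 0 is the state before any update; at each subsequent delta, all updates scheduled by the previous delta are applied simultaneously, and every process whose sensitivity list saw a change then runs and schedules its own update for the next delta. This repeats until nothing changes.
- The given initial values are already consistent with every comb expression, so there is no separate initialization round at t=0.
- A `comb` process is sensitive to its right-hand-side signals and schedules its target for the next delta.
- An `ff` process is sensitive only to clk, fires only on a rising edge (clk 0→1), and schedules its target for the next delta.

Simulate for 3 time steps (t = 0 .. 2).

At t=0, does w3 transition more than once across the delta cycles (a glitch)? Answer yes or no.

no

t=0 Δ0: w3=1 w0=1 w2=1 clk=0 w1=0
  Δ1: clk:0→1
  Δ2: w1:0→1
  Δ3: w3:1→0, w0:1→0
  Δ4: w0:0→1
  (4Δ to stable)
t=1 Δ0: w3=0 w0=1 w2=1 clk=1 w1=1
  Δ1: clk:1→0
  (1Δ to stable)
t=2 Δ0: w3=0 w0=1 w2=1 clk=0 w1=1
  Δ1: clk:0→1
  (1Δ to stable)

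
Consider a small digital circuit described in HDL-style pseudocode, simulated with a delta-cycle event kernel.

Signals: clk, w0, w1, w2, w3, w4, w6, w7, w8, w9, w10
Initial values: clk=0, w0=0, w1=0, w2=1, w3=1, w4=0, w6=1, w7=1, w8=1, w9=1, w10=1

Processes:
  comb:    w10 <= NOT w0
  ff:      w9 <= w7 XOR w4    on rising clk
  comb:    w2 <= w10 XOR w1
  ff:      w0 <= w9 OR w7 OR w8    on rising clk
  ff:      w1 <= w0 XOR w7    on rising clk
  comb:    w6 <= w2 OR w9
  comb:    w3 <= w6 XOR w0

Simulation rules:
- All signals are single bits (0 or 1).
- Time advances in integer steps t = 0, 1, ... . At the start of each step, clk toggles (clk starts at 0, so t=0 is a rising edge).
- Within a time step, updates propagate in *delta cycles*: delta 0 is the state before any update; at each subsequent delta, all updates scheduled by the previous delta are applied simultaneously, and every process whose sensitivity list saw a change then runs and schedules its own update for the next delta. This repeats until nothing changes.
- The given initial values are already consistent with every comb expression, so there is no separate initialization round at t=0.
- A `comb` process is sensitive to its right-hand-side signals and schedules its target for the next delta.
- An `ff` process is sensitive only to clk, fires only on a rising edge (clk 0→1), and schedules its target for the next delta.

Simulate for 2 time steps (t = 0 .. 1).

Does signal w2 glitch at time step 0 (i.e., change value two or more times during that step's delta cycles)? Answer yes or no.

t=0 Δ0: clk=0 w4=0 w2=1 w1=0 w3=1 w10=1 w0=0 w6=1 w9=1 w7=1 w8=1
  Δ1: clk:0→1
  Δ2: w1:0→1, w0:0→1
  Δ3: w2:1→0, w3:1→0, w10:1→0
  Δ4: w2:0→1
  (4Δ to stable)
t=1 Δ0: clk=1 w4=0 w2=1 w1=1 w3=0 w10=0 w0=1 w6=1 w9=1 w7=1 w8=1
  Δ1: clk:1→0
  (1Δ to stable)

yes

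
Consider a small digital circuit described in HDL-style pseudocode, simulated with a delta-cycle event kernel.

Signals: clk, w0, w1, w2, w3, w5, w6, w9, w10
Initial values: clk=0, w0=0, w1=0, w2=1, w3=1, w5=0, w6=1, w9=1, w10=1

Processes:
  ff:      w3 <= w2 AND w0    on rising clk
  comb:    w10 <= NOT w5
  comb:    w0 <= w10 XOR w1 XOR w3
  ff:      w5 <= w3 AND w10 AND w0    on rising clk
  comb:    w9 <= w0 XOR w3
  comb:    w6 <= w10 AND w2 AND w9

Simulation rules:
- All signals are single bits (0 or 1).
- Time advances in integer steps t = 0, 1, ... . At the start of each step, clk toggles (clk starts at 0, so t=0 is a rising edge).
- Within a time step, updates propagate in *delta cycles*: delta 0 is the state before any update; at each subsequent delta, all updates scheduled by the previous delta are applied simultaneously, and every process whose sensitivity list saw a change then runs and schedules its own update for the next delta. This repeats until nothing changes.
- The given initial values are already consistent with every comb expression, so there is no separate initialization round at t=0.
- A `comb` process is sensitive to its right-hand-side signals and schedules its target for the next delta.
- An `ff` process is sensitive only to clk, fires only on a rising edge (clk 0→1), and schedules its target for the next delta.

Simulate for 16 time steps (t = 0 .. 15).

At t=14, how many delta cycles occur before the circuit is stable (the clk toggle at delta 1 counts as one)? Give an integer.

5

[bits: w2,w5,w10,w3,w6,w1,w9,clk,w0]
t=0: Δ0=101110100 Δ1=101110110 Δ2=101010110 Δ3=101010011 Δ4=101000111 Δ5=101010111 | 5Δ
t=1: Δ0=101010111 Δ1=101010101 | 1Δ
t=2: Δ0=101010101 Δ1=101010111 Δ2=101110111 Δ3=101110010 Δ4=101100110 Δ5=101110110 | 5Δ
t=3: Δ0=101110110 Δ1=101110100 | 1Δ
t=4: Δ0=101110100 Δ1=101110110 Δ2=101010110 Δ3=101010011 Δ4=101000111 Δ5=101010111 | 5Δ
t=5: Δ0=101010111 Δ1=101010101 | 1Δ
t=6: Δ0=101010101 Δ1=101010111 Δ2=101110111 Δ3=101110010 Δ4=101100110 Δ5=101110110 | 5Δ
t=7: Δ0=101110110 Δ1=101110100 | 1Δ
t=8: Δ0=101110100 Δ1=101110110 Δ2=101010110 Δ3=101010011 Δ4=101000111 Δ5=101010111 | 5Δ
t=9: Δ0=101010111 Δ1=101010101 | 1Δ
t=10: Δ0=101010101 Δ1=101010111 Δ2=101110111 Δ3=101110010 Δ4=101100110 Δ5=101110110 | 5Δ
t=11: Δ0=101110110 Δ1=101110100 | 1Δ
t=12: Δ0=101110100 Δ1=101110110 Δ2=101010110 Δ3=101010011 Δ4=101000111 Δ5=101010111 | 5Δ
t=13: Δ0=101010111 Δ1=101010101 | 1Δ
t=14: Δ0=101010101 Δ1=101010111 Δ2=101110111 Δ3=101110010 Δ4=101100110 Δ5=101110110 | 5Δ
t=15: Δ0=101110110 Δ1=101110100 | 1Δ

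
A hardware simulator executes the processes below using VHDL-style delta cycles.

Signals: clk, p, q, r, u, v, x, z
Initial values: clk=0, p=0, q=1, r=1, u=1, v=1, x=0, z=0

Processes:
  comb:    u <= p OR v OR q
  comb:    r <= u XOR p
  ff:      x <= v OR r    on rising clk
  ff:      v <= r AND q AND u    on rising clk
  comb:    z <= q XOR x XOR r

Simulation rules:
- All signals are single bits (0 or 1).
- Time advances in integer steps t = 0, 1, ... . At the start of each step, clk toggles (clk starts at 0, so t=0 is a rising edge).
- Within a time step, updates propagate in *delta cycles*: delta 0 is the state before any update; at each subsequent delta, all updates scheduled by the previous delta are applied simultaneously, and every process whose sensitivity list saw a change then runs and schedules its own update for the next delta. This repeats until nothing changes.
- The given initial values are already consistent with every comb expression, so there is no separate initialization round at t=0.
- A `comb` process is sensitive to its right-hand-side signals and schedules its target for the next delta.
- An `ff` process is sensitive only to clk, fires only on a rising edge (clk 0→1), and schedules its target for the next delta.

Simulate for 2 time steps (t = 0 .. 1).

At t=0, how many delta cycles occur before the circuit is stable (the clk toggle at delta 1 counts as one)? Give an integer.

t=0 Δ0: u=1 z=0 v=1 p=0 x=0 q=1 r=1 clk=0
  Δ1: clk:0→1
  Δ2: x:0→1
  Δ3: z:0→1
  (3Δ to stable)
t=1 Δ0: u=1 z=1 v=1 p=0 x=1 q=1 r=1 clk=1
  Δ1: clk:1→0
  (1Δ to stable)

3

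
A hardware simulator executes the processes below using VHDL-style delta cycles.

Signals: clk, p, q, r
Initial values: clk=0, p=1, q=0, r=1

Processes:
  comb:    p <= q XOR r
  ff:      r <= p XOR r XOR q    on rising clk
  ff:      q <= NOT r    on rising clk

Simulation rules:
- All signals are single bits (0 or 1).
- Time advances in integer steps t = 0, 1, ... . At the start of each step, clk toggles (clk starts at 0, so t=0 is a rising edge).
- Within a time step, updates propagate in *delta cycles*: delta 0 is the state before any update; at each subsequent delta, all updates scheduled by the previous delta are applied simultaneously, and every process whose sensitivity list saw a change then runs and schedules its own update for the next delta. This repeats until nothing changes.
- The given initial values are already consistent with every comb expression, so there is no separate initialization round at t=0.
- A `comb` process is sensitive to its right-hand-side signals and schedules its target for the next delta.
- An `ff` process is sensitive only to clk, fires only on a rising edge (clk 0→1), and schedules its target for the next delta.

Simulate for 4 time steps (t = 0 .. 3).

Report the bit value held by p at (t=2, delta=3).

1

[bits: q,clk,p,r]
t=0: Δ0=0011 Δ1=0111 Δ2=0110 Δ3=0100 | 3Δ
t=1: Δ0=0100 Δ1=0000 | 1Δ
t=2: Δ0=0000 Δ1=0100 Δ2=1100 Δ3=1110 | 3Δ
t=3: Δ0=1110 Δ1=1010 | 1Δ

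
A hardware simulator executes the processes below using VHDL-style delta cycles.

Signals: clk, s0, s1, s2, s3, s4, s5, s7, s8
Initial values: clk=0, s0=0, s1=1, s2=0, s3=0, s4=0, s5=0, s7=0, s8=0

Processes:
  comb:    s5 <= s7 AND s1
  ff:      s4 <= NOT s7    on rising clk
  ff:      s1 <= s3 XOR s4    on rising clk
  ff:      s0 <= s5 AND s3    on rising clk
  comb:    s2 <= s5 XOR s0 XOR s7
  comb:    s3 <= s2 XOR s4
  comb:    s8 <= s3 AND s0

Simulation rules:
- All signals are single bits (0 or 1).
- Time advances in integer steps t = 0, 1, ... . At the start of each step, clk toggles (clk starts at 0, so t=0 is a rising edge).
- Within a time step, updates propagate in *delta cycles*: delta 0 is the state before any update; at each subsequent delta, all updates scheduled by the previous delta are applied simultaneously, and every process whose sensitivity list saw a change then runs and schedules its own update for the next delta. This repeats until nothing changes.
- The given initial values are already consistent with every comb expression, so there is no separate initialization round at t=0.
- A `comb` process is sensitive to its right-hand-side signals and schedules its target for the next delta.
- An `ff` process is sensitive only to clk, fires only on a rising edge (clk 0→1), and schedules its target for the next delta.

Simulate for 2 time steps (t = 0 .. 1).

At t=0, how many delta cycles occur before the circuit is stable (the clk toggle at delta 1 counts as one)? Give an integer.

3

t0.Δ0 clk=0 s5=0 s2=0 s7=0 s1=1 s0=0 s4=0 s8=0 s3=0
t0.Δ1 clk=1 s5=0 s2=0 s7=0 s1=1 s0=0 s4=0 s8=0 s3=0
t0.Δ2 clk=1 s5=0 s2=0 s7=0 s1=0 s0=0 s4=1 s8=0 s3=0
t0.Δ3 clk=1 s5=0 s2=0 s7=0 s1=0 s0=0 s4=1 s8=0 s3=1
t1.Δ0 clk=1 s5=0 s2=0 s7=0 s1=0 s0=0 s4=1 s8=0 s3=1
t1.Δ1 clk=0 s5=0 s2=0 s7=0 s1=0 s0=0 s4=1 s8=0 s3=1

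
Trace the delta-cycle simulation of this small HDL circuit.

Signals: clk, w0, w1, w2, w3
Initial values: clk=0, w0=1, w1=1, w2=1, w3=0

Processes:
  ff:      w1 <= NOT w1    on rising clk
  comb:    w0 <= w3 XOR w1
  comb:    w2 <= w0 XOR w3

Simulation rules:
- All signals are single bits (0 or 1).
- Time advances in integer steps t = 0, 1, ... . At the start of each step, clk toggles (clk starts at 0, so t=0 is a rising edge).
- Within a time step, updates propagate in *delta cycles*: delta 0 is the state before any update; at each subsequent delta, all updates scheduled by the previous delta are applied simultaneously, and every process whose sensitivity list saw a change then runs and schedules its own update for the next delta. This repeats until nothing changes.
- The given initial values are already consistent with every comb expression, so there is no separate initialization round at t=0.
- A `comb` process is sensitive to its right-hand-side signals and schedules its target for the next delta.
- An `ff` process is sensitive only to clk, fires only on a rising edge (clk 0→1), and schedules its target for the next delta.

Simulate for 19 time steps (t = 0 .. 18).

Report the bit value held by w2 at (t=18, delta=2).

0

t0.Δ0 w1=1 clk=0 w2=1 w0=1 w3=0
t0.Δ1 w1=1 clk=1 w2=1 w0=1 w3=0
t0.Δ2 w1=0 clk=1 w2=1 w0=1 w3=0
t0.Δ3 w1=0 clk=1 w2=1 w0=0 w3=0
t0.Δ4 w1=0 clk=1 w2=0 w0=0 w3=0
t1.Δ0 w1=0 clk=1 w2=0 w0=0 w3=0
t1.Δ1 w1=0 clk=0 w2=0 w0=0 w3=0
t2.Δ0 w1=0 clk=0 w2=0 w0=0 w3=0
t2.Δ1 w1=0 clk=1 w2=0 w0=0 w3=0
t2.Δ2 w1=1 clk=1 w2=0 w0=0 w3=0
t2.Δ3 w1=1 clk=1 w2=0 w0=1 w3=0
t2.Δ4 w1=1 clk=1 w2=1 w0=1 w3=0
t3.Δ0 w1=1 clk=1 w2=1 w0=1 w3=0
t3.Δ1 w1=1 clk=0 w2=1 w0=1 w3=0
t4.Δ0 w1=1 clk=0 w2=1 w0=1 w3=0
t4.Δ1 w1=1 clk=1 w2=1 w0=1 w3=0
t4.Δ2 w1=0 clk=1 w2=1 w0=1 w3=0
t4.Δ3 w1=0 clk=1 w2=1 w0=0 w3=0
t4.Δ4 w1=0 clk=1 w2=0 w0=0 w3=0
t5.Δ0 w1=0 clk=1 w2=0 w0=0 w3=0
t5.Δ1 w1=0 clk=0 w2=0 w0=0 w3=0
t6.Δ0 w1=0 clk=0 w2=0 w0=0 w3=0
t6.Δ1 w1=0 clk=1 w2=0 w0=0 w3=0
t6.Δ2 w1=1 clk=1 w2=0 w0=0 w3=0
t6.Δ3 w1=1 clk=1 w2=0 w0=1 w3=0
t6.Δ4 w1=1 clk=1 w2=1 w0=1 w3=0
t7.Δ0 w1=1 clk=1 w2=1 w0=1 w3=0
t7.Δ1 w1=1 clk=0 w2=1 w0=1 w3=0
t8.Δ0 w1=1 clk=0 w2=1 w0=1 w3=0
t8.Δ1 w1=1 clk=1 w2=1 w0=1 w3=0
t8.Δ2 w1=0 clk=1 w2=1 w0=1 w3=0
t8.Δ3 w1=0 clk=1 w2=1 w0=0 w3=0
t8.Δ4 w1=0 clk=1 w2=0 w0=0 w3=0
t9.Δ0 w1=0 clk=1 w2=0 w0=0 w3=0
t9.Δ1 w1=0 clk=0 w2=0 w0=0 w3=0
t10.Δ0 w1=0 clk=0 w2=0 w0=0 w3=0
t10.Δ1 w1=0 clk=1 w2=0 w0=0 w3=0
t10.Δ2 w1=1 clk=1 w2=0 w0=0 w3=0
t10.Δ3 w1=1 clk=1 w2=0 w0=1 w3=0
t10.Δ4 w1=1 clk=1 w2=1 w0=1 w3=0
t11.Δ0 w1=1 clk=1 w2=1 w0=1 w3=0
t11.Δ1 w1=1 clk=0 w2=1 w0=1 w3=0
t12.Δ0 w1=1 clk=0 w2=1 w0=1 w3=0
t12.Δ1 w1=1 clk=1 w2=1 w0=1 w3=0
t12.Δ2 w1=0 clk=1 w2=1 w0=1 w3=0
t12.Δ3 w1=0 clk=1 w2=1 w0=0 w3=0
t12.Δ4 w1=0 clk=1 w2=0 w0=0 w3=0
t13.Δ0 w1=0 clk=1 w2=0 w0=0 w3=0
t13.Δ1 w1=0 clk=0 w2=0 w0=0 w3=0
t14.Δ0 w1=0 clk=0 w2=0 w0=0 w3=0
t14.Δ1 w1=0 clk=1 w2=0 w0=0 w3=0
t14.Δ2 w1=1 clk=1 w2=0 w0=0 w3=0
t14.Δ3 w1=1 clk=1 w2=0 w0=1 w3=0
t14.Δ4 w1=1 clk=1 w2=1 w0=1 w3=0
t15.Δ0 w1=1 clk=1 w2=1 w0=1 w3=0
t15.Δ1 w1=1 clk=0 w2=1 w0=1 w3=0
t16.Δ0 w1=1 clk=0 w2=1 w0=1 w3=0
t16.Δ1 w1=1 clk=1 w2=1 w0=1 w3=0
t16.Δ2 w1=0 clk=1 w2=1 w0=1 w3=0
t16.Δ3 w1=0 clk=1 w2=1 w0=0 w3=0
t16.Δ4 w1=0 clk=1 w2=0 w0=0 w3=0
t17.Δ0 w1=0 clk=1 w2=0 w0=0 w3=0
t17.Δ1 w1=0 clk=0 w2=0 w0=0 w3=0
t18.Δ0 w1=0 clk=0 w2=0 w0=0 w3=0
t18.Δ1 w1=0 clk=1 w2=0 w0=0 w3=0
t18.Δ2 w1=1 clk=1 w2=0 w0=0 w3=0
t18.Δ3 w1=1 clk=1 w2=0 w0=1 w3=0
t18.Δ4 w1=1 clk=1 w2=1 w0=1 w3=0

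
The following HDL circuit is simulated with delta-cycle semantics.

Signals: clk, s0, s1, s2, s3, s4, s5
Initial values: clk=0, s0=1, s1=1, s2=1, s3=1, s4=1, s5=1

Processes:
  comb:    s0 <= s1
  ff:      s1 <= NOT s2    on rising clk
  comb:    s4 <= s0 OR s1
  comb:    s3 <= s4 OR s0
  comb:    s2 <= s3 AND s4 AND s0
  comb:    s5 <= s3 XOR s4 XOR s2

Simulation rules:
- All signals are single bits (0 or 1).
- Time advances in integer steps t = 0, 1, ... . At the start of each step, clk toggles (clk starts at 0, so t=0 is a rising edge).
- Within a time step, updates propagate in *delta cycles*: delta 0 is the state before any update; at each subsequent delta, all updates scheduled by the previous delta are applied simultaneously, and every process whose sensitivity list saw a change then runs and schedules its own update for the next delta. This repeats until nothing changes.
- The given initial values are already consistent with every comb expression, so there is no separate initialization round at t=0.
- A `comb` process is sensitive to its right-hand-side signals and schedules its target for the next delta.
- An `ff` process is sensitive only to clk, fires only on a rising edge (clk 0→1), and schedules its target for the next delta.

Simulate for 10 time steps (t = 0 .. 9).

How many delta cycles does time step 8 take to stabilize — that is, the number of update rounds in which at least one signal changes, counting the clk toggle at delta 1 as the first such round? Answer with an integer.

[bits: s3,s4,clk,s0,s5,s1,s2]
t=0: Δ0=1101111 Δ1=1111111 Δ2=1111101 Δ3=1110101 Δ4=1010100 Δ5=0010100 Δ6=0010000 | 6Δ
t=1: Δ0=0010000 Δ1=0000000 | 1Δ
t=2: Δ0=0000000 Δ1=0010000 Δ2=0010010 Δ3=0111010 Δ4=1111110 Δ5=1111011 Δ6=1111111 | 6Δ
t=3: Δ0=1111111 Δ1=1101111 | 1Δ
t=4: Δ0=1101111 Δ1=1111111 Δ2=1111101 Δ3=1110101 Δ4=1010100 Δ5=0010100 Δ6=0010000 | 6Δ
t=5: Δ0=0010000 Δ1=0000000 | 1Δ
t=6: Δ0=0000000 Δ1=0010000 Δ2=0010010 Δ3=0111010 Δ4=1111110 Δ5=1111011 Δ6=1111111 | 6Δ
t=7: Δ0=1111111 Δ1=1101111 | 1Δ
t=8: Δ0=1101111 Δ1=1111111 Δ2=1111101 Δ3=1110101 Δ4=1010100 Δ5=0010100 Δ6=0010000 | 6Δ
t=9: Δ0=0010000 Δ1=0000000 | 1Δ

6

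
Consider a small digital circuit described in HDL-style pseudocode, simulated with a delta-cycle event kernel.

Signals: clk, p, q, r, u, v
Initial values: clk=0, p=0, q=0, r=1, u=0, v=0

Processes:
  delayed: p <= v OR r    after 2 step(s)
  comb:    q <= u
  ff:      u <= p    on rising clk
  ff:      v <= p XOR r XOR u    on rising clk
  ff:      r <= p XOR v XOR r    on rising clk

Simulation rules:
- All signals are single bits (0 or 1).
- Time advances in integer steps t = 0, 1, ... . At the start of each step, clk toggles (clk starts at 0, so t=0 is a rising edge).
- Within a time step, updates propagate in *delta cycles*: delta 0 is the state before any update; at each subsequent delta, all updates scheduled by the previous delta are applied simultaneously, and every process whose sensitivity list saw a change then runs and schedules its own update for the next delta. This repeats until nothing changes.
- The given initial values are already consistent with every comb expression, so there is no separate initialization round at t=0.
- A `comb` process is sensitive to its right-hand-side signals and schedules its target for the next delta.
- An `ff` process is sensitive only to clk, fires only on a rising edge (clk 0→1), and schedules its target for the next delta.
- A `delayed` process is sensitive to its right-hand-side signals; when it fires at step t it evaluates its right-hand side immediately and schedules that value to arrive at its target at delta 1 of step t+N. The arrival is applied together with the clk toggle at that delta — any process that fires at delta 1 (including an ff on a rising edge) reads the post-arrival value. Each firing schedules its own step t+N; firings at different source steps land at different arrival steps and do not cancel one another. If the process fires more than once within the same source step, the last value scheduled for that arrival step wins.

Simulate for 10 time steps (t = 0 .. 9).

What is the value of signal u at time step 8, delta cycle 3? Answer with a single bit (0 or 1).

[bits: q,r,u,v,clk,p]
t=0: Δ0=010000 Δ1=010010 Δ2=010110 | 2Δ
t=1: Δ0=010110 Δ1=010100 | 1Δ
t=2: Δ0=010100 Δ1=010111 Δ2=011011 Δ3=111011 | 3Δ
t=3: Δ0=111011 Δ1=111001 | 1Δ
t=4: Δ0=111001 Δ1=111011 Δ2=101111 | 2Δ
t=5: Δ0=101111 Δ1=101101 | 1Δ
t=6: Δ0=101101 Δ1=101111 Δ2=101011 | 2Δ
t=7: Δ0=101011 Δ1=101001 | 1Δ
t=8: Δ0=101001 Δ1=101010 Δ2=100110 Δ3=000110 | 3Δ
t=9: Δ0=000110 Δ1=000100 | 1Δ

0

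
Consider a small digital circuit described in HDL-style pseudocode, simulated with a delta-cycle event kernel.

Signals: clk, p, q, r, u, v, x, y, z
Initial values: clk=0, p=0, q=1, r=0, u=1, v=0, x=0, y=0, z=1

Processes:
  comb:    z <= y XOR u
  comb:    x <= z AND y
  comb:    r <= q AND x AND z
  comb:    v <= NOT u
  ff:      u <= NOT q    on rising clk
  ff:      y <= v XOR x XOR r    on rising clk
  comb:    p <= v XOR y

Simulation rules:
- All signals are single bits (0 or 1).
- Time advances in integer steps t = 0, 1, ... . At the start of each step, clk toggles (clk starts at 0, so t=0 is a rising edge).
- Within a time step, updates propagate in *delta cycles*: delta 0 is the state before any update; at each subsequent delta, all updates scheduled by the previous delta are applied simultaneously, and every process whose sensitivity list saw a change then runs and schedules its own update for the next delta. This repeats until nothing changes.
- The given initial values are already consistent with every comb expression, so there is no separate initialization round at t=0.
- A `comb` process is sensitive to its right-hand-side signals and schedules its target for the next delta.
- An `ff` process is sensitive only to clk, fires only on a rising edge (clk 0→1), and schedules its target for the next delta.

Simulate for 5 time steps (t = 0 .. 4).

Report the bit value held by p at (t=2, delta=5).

[bits: v,u,clk,p,r,y,z,x,q]
t=0: Δ0=010000101 Δ1=011000101 Δ2=001000101 Δ3=101000001 Δ4=101100001 | 4Δ
t=1: Δ0=101100001 Δ1=100100001 | 1Δ
t=2: Δ0=100100001 Δ1=101100001 Δ2=101101001 Δ3=101001101 Δ4=101001111 Δ5=101011111 | 5Δ
t=3: Δ0=101011111 Δ1=100011111 | 1Δ
t=4: Δ0=100011111 Δ1=101011111 | 1Δ

0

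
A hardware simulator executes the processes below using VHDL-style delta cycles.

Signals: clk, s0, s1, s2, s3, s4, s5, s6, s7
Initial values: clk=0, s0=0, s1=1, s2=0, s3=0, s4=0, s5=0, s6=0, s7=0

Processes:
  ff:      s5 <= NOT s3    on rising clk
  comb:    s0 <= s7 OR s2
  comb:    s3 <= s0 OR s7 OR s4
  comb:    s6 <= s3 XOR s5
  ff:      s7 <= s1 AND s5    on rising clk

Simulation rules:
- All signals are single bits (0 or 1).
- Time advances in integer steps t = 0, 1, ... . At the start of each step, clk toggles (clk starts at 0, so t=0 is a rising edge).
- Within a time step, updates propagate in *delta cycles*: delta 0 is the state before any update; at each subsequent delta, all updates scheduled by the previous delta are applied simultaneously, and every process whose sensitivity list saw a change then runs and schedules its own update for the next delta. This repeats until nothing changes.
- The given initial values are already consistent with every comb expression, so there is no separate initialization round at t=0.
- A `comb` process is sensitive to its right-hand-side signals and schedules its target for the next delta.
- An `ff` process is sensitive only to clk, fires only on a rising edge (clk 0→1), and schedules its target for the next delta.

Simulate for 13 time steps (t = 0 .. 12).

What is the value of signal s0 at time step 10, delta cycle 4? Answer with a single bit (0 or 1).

t=0 Δ0: s5=0 s1=1 s0=0 s6=0 s7=0 s4=0 clk=0 s2=0 s3=0
  Δ1: clk:0→1
  Δ2: s5:0→1
  Δ3: s6:0→1
  (3Δ to stable)
t=1 Δ0: s5=1 s1=1 s0=0 s6=1 s7=0 s4=0 clk=1 s2=0 s3=0
  Δ1: clk:1→0
  (1Δ to stable)
t=2 Δ0: s5=1 s1=1 s0=0 s6=1 s7=0 s4=0 clk=0 s2=0 s3=0
  Δ1: clk:0→1
  Δ2: s7:0→1
  Δ3: s0:0→1, s3:0→1
  Δ4: s6:1→0
  (4Δ to stable)
t=3 Δ0: s5=1 s1=1 s0=1 s6=0 s7=1 s4=0 clk=1 s2=0 s3=1
  Δ1: clk:1→0
  (1Δ to stable)
t=4 Δ0: s5=1 s1=1 s0=1 s6=0 s7=1 s4=0 clk=0 s2=0 s3=1
  Δ1: clk:0→1
  Δ2: s5:1→0
  Δ3: s6:0→1
  (3Δ to stable)
t=5 Δ0: s5=0 s1=1 s0=1 s6=1 s7=1 s4=0 clk=1 s2=0 s3=1
  Δ1: clk:1→0
  (1Δ to stable)
t=6 Δ0: s5=0 s1=1 s0=1 s6=1 s7=1 s4=0 clk=0 s2=0 s3=1
  Δ1: clk:0→1
  Δ2: s7:1→0
  Δ3: s0:1→0
  Δ4: s3:1→0
  Δ5: s6:1→0
  (5Δ to stable)
t=7 Δ0: s5=0 s1=1 s0=0 s6=0 s7=0 s4=0 clk=1 s2=0 s3=0
  Δ1: clk:1→0
  (1Δ to stable)
t=8 Δ0: s5=0 s1=1 s0=0 s6=0 s7=0 s4=0 clk=0 s2=0 s3=0
  Δ1: clk:0→1
  Δ2: s5:0→1
  Δ3: s6:0→1
  (3Δ to stable)
t=9 Δ0: s5=1 s1=1 s0=0 s6=1 s7=0 s4=0 clk=1 s2=0 s3=0
  Δ1: clk:1→0
  (1Δ to stable)
t=10 Δ0: s5=1 s1=1 s0=0 s6=1 s7=0 s4=0 clk=0 s2=0 s3=0
  Δ1: clk:0→1
  Δ2: s7:0→1
  Δ3: s0:0→1, s3:0→1
  Δ4: s6:1→0
  (4Δ to stable)
t=11 Δ0: s5=1 s1=1 s0=1 s6=0 s7=1 s4=0 clk=1 s2=0 s3=1
  Δ1: clk:1→0
  (1Δ to stable)
t=12 Δ0: s5=1 s1=1 s0=1 s6=0 s7=1 s4=0 clk=0 s2=0 s3=1
  Δ1: clk:0→1
  Δ2: s5:1→0
  Δ3: s6:0→1
  (3Δ to stable)

1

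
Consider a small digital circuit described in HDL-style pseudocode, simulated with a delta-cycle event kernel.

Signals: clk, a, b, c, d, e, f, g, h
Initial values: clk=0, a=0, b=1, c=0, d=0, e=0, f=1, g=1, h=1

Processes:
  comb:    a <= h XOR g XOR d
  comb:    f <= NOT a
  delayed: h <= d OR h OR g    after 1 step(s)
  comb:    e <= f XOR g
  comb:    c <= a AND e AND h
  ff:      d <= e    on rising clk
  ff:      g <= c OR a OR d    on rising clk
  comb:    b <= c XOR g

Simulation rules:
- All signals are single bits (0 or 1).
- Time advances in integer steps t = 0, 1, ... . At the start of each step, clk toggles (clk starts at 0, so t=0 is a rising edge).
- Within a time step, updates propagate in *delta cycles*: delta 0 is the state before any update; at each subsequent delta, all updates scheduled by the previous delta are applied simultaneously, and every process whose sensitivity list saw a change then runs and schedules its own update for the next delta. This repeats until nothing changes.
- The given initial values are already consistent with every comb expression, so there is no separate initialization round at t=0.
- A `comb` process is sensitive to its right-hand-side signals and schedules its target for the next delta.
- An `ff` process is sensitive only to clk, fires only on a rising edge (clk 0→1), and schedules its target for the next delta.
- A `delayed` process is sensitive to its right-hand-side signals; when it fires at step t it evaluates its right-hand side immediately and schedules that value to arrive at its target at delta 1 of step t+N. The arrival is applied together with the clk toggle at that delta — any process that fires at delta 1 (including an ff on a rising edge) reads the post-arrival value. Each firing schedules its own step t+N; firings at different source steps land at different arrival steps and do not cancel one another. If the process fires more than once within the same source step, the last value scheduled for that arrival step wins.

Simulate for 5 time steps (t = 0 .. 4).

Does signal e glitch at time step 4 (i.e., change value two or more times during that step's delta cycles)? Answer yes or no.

yes

t0.Δ0 h=1 a=0 d=0 e=0 c=0 b=1 g=1 f=1 clk=0
t0.Δ1 h=1 a=0 d=0 e=0 c=0 b=1 g=1 f=1 clk=1
t0.Δ2 h=1 a=0 d=0 e=0 c=0 b=1 g=0 f=1 clk=1
t0.Δ3 h=1 a=1 d=0 e=1 c=0 b=0 g=0 f=1 clk=1
t0.Δ4 h=1 a=1 d=0 e=1 c=1 b=0 g=0 f=0 clk=1
t0.Δ5 h=1 a=1 d=0 e=0 c=1 b=1 g=0 f=0 clk=1
t0.Δ6 h=1 a=1 d=0 e=0 c=0 b=1 g=0 f=0 clk=1
t0.Δ7 h=1 a=1 d=0 e=0 c=0 b=0 g=0 f=0 clk=1
t1.Δ0 h=1 a=1 d=0 e=0 c=0 b=0 g=0 f=0 clk=1
t1.Δ1 h=1 a=1 d=0 e=0 c=0 b=0 g=0 f=0 clk=0
t2.Δ0 h=1 a=1 d=0 e=0 c=0 b=0 g=0 f=0 clk=0
t2.Δ1 h=1 a=1 d=0 e=0 c=0 b=0 g=0 f=0 clk=1
t2.Δ2 h=1 a=1 d=0 e=0 c=0 b=0 g=1 f=0 clk=1
t2.Δ3 h=1 a=0 d=0 e=1 c=0 b=1 g=1 f=0 clk=1
t2.Δ4 h=1 a=0 d=0 e=1 c=0 b=1 g=1 f=1 clk=1
t2.Δ5 h=1 a=0 d=0 e=0 c=0 b=1 g=1 f=1 clk=1
t3.Δ0 h=1 a=0 d=0 e=0 c=0 b=1 g=1 f=1 clk=1
t3.Δ1 h=1 a=0 d=0 e=0 c=0 b=1 g=1 f=1 clk=0
t4.Δ0 h=1 a=0 d=0 e=0 c=0 b=1 g=1 f=1 clk=0
t4.Δ1 h=1 a=0 d=0 e=0 c=0 b=1 g=1 f=1 clk=1
t4.Δ2 h=1 a=0 d=0 e=0 c=0 b=1 g=0 f=1 clk=1
t4.Δ3 h=1 a=1 d=0 e=1 c=0 b=0 g=0 f=1 clk=1
t4.Δ4 h=1 a=1 d=0 e=1 c=1 b=0 g=0 f=0 clk=1
t4.Δ5 h=1 a=1 d=0 e=0 c=1 b=1 g=0 f=0 clk=1
t4.Δ6 h=1 a=1 d=0 e=0 c=0 b=1 g=0 f=0 clk=1
t4.Δ7 h=1 a=1 d=0 e=0 c=0 b=0 g=0 f=0 clk=1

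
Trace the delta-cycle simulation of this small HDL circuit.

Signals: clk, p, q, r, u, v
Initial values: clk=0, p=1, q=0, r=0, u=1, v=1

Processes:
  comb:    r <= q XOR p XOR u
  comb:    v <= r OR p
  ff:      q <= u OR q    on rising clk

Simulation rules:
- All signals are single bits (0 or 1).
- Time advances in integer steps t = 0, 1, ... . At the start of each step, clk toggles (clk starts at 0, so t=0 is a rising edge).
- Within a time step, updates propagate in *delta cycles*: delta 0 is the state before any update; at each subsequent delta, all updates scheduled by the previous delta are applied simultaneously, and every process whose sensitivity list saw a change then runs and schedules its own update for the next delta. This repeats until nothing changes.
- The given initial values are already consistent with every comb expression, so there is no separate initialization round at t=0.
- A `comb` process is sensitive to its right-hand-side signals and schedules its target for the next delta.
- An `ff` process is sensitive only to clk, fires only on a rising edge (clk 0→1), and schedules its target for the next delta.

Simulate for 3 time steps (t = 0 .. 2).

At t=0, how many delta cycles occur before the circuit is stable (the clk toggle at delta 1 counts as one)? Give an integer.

t0.Δ0 v=1 p=1 q=0 r=0 u=1 clk=0
t0.Δ1 v=1 p=1 q=0 r=0 u=1 clk=1
t0.Δ2 v=1 p=1 q=1 r=0 u=1 clk=1
t0.Δ3 v=1 p=1 q=1 r=1 u=1 clk=1
t1.Δ0 v=1 p=1 q=1 r=1 u=1 clk=1
t1.Δ1 v=1 p=1 q=1 r=1 u=1 clk=0
t2.Δ0 v=1 p=1 q=1 r=1 u=1 clk=0
t2.Δ1 v=1 p=1 q=1 r=1 u=1 clk=1

3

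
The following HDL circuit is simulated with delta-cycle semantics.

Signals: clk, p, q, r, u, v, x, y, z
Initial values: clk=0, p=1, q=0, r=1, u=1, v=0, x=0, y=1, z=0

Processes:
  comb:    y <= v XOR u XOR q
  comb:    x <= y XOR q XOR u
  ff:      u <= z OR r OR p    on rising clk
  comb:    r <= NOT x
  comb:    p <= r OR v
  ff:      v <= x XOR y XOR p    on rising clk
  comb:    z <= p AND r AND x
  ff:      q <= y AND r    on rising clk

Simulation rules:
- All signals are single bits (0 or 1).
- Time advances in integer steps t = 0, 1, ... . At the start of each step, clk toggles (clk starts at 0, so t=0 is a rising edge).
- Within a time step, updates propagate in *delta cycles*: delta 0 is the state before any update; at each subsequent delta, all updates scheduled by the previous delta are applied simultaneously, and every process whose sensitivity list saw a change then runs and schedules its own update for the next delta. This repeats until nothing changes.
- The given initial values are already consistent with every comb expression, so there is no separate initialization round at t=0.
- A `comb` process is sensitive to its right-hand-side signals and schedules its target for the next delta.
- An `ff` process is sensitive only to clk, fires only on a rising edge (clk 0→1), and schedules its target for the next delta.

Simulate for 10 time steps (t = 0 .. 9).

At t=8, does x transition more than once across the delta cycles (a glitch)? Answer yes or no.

[bits: p,q,v,r,clk,x,y,z,u]
t=0: Δ0=100100101 Δ1=100110101 Δ2=110110101 Δ3=110111001 Δ4=110010011 Δ5=010110001 Δ6=110110001 | 6Δ
t=1: Δ0=110110001 Δ1=110100001 | 1Δ
t=2: Δ0=110100001 Δ1=110110001 Δ2=101110001 Δ3=101111001 Δ4=101011011 Δ5=101011001 | 5Δ
t=3: Δ0=101011001 Δ1=101001001 | 1Δ
t=4: Δ0=101001001 Δ1=101011001 Δ2=100011001 Δ3=000011101 Δ4=000010101 Δ5=000110101 Δ6=100110101 | 6Δ
t=5: Δ0=100110101 Δ1=100100101 | 1Δ
t=6: Δ0=100100101 Δ1=100110101 Δ2=110110101 Δ3=110111001 Δ4=110010011 Δ5=010110001 Δ6=110110001 | 6Δ
t=7: Δ0=110110001 Δ1=110100001 | 1Δ
t=8: Δ0=110100001 Δ1=110110001 Δ2=101110001 Δ3=101111001 Δ4=101011011 Δ5=101011001 | 5Δ
t=9: Δ0=101011001 Δ1=101001001 | 1Δ

no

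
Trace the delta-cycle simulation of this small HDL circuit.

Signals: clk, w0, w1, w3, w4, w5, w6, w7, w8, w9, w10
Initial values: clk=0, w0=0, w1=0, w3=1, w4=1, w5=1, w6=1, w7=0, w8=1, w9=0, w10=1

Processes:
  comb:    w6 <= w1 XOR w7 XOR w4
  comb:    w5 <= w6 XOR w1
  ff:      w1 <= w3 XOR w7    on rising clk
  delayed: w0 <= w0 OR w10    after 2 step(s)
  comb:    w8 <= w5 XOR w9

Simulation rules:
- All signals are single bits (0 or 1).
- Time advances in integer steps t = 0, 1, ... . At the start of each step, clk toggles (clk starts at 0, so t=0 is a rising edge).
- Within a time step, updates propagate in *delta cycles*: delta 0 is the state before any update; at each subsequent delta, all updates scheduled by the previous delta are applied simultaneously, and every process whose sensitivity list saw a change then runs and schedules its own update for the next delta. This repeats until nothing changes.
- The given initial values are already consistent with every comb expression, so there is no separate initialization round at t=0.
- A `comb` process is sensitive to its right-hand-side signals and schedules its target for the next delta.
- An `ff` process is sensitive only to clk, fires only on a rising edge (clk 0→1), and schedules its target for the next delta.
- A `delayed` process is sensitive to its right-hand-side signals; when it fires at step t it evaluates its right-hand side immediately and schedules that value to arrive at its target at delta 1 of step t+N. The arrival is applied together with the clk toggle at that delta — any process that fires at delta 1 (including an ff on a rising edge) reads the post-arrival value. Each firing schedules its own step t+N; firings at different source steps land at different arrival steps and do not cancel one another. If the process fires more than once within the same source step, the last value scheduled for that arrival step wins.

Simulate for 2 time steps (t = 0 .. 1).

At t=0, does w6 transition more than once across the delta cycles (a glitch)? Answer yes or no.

no

[bits: w9,w8,w7,w3,w10,clk,w6,w5,w4,w0,w1]
t=0: Δ0=01011011100 Δ1=01011111100 Δ2=01011111101 Δ3=01011100101 Δ4=00011101101 Δ5=01011101101 | 5Δ
t=1: Δ0=01011101101 Δ1=01011001101 | 1Δ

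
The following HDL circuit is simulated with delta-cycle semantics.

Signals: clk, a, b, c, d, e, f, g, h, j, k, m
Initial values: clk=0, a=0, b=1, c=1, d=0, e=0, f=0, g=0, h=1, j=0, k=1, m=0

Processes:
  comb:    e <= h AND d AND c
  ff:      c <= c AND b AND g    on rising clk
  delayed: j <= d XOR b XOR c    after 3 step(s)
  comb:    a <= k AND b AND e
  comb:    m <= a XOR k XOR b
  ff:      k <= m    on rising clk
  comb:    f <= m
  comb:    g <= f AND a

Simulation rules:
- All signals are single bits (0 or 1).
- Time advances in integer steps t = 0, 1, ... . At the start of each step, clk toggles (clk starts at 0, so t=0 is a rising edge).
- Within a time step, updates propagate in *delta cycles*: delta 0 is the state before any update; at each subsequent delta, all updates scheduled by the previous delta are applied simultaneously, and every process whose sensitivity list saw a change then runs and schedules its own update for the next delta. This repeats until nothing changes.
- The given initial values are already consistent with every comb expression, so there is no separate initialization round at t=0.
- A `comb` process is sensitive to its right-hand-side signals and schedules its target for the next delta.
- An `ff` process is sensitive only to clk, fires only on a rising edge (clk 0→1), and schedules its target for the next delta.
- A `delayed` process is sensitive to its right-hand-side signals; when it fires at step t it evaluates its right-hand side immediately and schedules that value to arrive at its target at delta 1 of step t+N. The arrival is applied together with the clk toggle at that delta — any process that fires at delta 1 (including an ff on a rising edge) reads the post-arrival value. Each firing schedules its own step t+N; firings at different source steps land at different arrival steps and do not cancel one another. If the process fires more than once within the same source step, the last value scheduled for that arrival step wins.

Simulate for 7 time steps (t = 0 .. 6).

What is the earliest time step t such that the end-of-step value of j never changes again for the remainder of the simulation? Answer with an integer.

3

t=0 Δ0: e=0 d=0 b=1 clk=0 f=0 k=1 m=0 j=0 g=0 c=1 h=1 a=0
  Δ1: clk:0→1
  Δ2: k:1→0, c:1→0
  Δ3: m:0→1
  Δ4: f:0→1
  (4Δ to stable)
t=1 Δ0: e=0 d=0 b=1 clk=1 f=1 k=0 m=1 j=0 g=0 c=0 h=1 a=0
  Δ1: clk:1→0
  (1Δ to stable)
t=2 Δ0: e=0 d=0 b=1 clk=0 f=1 k=0 m=1 j=0 g=0 c=0 h=1 a=0
  Δ1: clk:0→1
  Δ2: k:0→1
  Δ3: m:1→0
  Δ4: f:1→0
  (4Δ to stable)
t=3 Δ0: e=0 d=0 b=1 clk=1 f=0 k=1 m=0 j=0 g=0 c=0 h=1 a=0
  Δ1: clk:1→0, j:0→1
  (1Δ to stable)
t=4 Δ0: e=0 d=0 b=1 clk=0 f=0 k=1 m=0 j=1 g=0 c=0 h=1 a=0
  Δ1: clk:0→1
  Δ2: k:1→0
  Δ3: m:0→1
  Δ4: f:0→1
  (4Δ to stable)
t=5 Δ0: e=0 d=0 b=1 clk=1 f=1 k=0 m=1 j=1 g=0 c=0 h=1 a=0
  Δ1: clk:1→0
  (1Δ to stable)
t=6 Δ0: e=0 d=0 b=1 clk=0 f=1 k=0 m=1 j=1 g=0 c=0 h=1 a=0
  Δ1: clk:0→1
  Δ2: k:0→1
  Δ3: m:1→0
  Δ4: f:1→0
  (4Δ to stable)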